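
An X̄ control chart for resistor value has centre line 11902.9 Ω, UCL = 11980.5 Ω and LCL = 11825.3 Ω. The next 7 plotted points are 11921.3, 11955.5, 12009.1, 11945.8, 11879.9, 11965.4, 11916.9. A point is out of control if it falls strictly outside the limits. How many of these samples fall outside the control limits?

Compare each point to [11825.3, 11980.5]: sample 3 = 12009.1 > UCL.

1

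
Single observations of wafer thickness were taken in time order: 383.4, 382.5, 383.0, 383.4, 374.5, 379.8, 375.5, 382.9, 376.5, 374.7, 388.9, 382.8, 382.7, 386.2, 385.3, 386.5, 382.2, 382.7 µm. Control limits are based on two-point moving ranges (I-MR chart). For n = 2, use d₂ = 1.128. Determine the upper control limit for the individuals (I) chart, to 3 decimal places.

392.296

X̄ = (383.4 + 382.5 + 383.0 + 383.4 + 374.5 + 379.8 + 375.5 + 382.9 + 376.5 + 374.7 + 388.9 + 382.8 + 382.7 + 386.2 + 385.3 + 386.5 + 382.2 + 382.7) / 18 = 381.8611
Moving ranges: 0.9, 0.5, 0.4, 8.9, 5.3, 4.3, 7.4, 6.4, 1.8, 14.2, 6.1, 0.1, 3.5, 0.9, 1.2, 4.3, 0.5; M̄R̄ = 66.7000 / 17 = 3.9235
UCL = X̄ + 3·M̄R̄/d₂ = 381.8611 + 3 × 3.9235 / 1.128 = 392.2960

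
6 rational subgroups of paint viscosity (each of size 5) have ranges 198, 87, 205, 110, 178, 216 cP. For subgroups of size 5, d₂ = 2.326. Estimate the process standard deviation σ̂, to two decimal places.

R̄ = (198 + 87 + 205 + 110 + 178 + 216) / 6 = 165.6667
σ̂ = R̄ / d₂ = 165.6667 / 2.326 = 71.2238

71.22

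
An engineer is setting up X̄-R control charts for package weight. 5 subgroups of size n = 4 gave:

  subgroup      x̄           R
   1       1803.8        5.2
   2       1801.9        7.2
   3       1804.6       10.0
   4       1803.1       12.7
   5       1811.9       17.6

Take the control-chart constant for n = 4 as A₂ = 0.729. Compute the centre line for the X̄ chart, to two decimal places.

1805.06

X̄̄ = (1803.8 + 1801.9 + 1804.6 + 1803.1 + 1811.9) / 5 = 9025.3000 / 5 = 1805.0600
CL = X̄̄ = 1805.0600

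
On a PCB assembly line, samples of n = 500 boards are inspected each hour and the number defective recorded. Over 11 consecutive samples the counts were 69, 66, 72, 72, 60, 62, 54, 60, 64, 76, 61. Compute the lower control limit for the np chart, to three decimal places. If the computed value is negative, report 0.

42.518

p̄ = Σdᵢ / (k·n) = 716 / (11 × 500) = 0.13018
LCL = np̄ − 3·√(np̄(1−p̄)) = 65.0909 − 3 × 7.5244 = 42.5176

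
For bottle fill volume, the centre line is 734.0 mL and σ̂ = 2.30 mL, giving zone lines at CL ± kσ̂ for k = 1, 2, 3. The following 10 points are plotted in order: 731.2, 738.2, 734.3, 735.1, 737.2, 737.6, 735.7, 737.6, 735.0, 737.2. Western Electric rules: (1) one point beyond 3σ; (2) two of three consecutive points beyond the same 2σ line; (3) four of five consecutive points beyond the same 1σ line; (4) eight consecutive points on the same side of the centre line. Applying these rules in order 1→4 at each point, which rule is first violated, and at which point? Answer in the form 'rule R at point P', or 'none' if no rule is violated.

rule 4 at point 9

Zone of each point (C = within 1σ̂, B = 1σ̂–2σ̂, A = 2σ̂–3σ̂, * = beyond 3σ̂; sign = side of CL): 1:-B, 2:+B, 3:+C, 4:+C, 5:+B, 6:+B, 7:+C, 8:+B, 9:+C, 10:+B
Rule 4 (eight consecutive points on the same side of the centre line) is satisfied at point 9.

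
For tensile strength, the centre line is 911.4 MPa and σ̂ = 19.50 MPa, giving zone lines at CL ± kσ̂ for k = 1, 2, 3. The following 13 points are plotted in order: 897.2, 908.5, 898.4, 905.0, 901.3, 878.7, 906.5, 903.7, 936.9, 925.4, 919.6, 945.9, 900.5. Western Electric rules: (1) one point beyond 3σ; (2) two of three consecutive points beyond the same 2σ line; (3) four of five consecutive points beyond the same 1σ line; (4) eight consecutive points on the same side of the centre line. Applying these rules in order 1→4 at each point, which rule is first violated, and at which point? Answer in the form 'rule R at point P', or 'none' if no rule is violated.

Zone of each point (C = within 1σ̂, B = 1σ̂–2σ̂, A = 2σ̂–3σ̂, * = beyond 3σ̂; sign = side of CL): 1:-C, 2:-C, 3:-C, 4:-C, 5:-C, 6:-B, 7:-C, 8:-C, 9:+B, 10:+C, 11:+C, 12:+B, 13:-C
Rule 4 (eight consecutive points on the same side of the centre line) is satisfied at point 8.

rule 4 at point 8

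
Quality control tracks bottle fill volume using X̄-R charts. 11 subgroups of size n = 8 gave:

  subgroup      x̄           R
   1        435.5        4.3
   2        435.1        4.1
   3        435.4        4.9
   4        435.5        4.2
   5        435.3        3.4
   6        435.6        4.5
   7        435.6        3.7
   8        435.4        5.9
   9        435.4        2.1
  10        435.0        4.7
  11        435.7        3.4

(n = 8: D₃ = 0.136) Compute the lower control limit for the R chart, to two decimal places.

R̄ = (4.3 + 4.1 + 4.9 + 4.2 + 3.4 + 4.5 + 3.7 + 5.9 + 2.1 + 4.7 + 3.4) / 11 = 45.2000 / 11 = 4.1091
LCL_R = D₃·R̄ = 0.136 × 4.1091 = 0.5588

0.56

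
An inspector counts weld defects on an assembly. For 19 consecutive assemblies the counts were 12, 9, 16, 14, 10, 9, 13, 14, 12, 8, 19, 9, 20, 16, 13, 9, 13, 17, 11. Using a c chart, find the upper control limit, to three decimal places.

23.593

c̄ = (12 + 9 + 16 + 14 + 10 + 9 + 13 + 14 + 12 + 8 + 19 + 9 + 20 + 16 + 13 + 9 + 13 + 17 + 11) / 19 = 244 / 19 = 12.8421
UCL = c̄ + 3√c̄ = 12.8421 + 3 × √12.8421 = 12.8421 + 3 × 3.5836 = 23.5929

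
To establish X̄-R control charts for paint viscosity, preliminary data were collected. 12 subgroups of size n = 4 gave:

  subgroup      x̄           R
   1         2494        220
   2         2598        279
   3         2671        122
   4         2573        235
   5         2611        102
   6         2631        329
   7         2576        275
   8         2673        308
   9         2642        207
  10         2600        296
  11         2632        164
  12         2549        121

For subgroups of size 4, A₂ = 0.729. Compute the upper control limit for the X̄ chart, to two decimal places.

X̄̄ = (2494 + 2598 + 2671 + 2573 + 2611 + 2631 + 2576 + 2673 + 2642 + 2600 + 2632 + 2549) / 12 = 31250.0000 / 12 = 2604.1667
R̄ = (220 + 279 + 122 + 235 + 102 + 329 + 275 + 308 + 207 + 296 + 164 + 121) / 12 = 2658.0000 / 12 = 221.5000
UCL = X̄̄ + A₂·R̄ = 2604.1667 + 0.729 × 221.5000 = 2765.6402

2765.64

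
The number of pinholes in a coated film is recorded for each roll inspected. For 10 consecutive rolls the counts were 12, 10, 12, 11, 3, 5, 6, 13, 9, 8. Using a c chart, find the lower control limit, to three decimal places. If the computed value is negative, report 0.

0.000

c̄ = (12 + 10 + 12 + 11 + 3 + 5 + 6 + 13 + 9 + 8) / 10 = 89 / 10 = 8.9000
LCL = c̄ − 3√c̄ = 8.9000 − 3 × 2.9833 = -0.0499 → 0 (cannot be negative)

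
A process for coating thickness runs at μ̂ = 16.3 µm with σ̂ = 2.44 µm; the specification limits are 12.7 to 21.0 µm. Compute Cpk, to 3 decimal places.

Cpu = (USL − μ̂) / (3σ̂) = (21.0 − 16.3) / (3 × 2.44) = 0.6421; Cpl = (μ̂ − LSL) / (3σ̂) = (16.3 − 12.7) / (3 × 2.44) = 0.4918; Cpk = min(Cpu, Cpl) = 0.4918

0.492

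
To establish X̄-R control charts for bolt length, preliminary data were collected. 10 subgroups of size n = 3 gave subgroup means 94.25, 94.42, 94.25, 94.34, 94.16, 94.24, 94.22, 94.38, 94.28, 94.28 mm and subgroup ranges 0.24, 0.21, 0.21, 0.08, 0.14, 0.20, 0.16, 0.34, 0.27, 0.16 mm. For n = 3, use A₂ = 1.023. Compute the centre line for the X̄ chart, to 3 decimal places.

94.282

X̄̄ = (94.25 + 94.42 + 94.25 + 94.34 + 94.16 + 94.24 + 94.22 + 94.38 + 94.28 + 94.28) / 10 = 942.8200 / 10 = 94.2820
CL = X̄̄ = 94.2820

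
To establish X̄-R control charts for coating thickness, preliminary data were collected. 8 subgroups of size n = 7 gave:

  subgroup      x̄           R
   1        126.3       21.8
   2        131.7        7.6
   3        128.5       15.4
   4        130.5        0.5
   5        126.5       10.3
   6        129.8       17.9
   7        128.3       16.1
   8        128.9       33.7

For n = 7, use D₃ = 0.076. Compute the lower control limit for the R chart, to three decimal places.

1.171

R̄ = (21.8 + 7.6 + 15.4 + 0.5 + 10.3 + 17.9 + 16.1 + 33.7) / 8 = 123.3000 / 8 = 15.4125
LCL_R = D₃·R̄ = 0.076 × 15.4125 = 1.1714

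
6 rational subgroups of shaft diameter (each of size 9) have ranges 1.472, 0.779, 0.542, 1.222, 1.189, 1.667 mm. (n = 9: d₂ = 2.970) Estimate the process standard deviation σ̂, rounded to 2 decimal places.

0.39

R̄ = (1.472 + 0.779 + 0.542 + 1.222 + 1.189 + 1.667) / 6 = 1.1452
σ̂ = R̄ / d₂ = 1.1452 / 2.970 = 0.3856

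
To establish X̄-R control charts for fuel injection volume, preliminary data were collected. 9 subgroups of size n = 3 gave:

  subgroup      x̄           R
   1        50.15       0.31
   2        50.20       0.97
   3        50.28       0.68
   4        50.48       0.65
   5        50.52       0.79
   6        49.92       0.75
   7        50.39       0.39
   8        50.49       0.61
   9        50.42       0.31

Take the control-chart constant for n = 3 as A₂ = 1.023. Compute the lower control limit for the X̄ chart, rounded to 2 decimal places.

X̄̄ = (50.15 + 50.20 + 50.28 + 50.48 + 50.52 + 49.92 + 50.39 + 50.49 + 50.42) / 9 = 452.8500 / 9 = 50.3167
R̄ = (0.31 + 0.97 + 0.68 + 0.65 + 0.79 + 0.75 + 0.39 + 0.61 + 0.31) / 9 = 5.4600 / 9 = 0.6067
LCL = X̄̄ − A₂·R̄ = 50.3167 − 1.023 × 0.6067 = 49.6960

49.70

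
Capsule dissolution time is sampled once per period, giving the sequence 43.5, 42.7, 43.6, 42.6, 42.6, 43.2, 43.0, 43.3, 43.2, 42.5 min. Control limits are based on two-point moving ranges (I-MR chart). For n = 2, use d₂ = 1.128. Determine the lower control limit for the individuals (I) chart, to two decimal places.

41.66

X̄ = (43.5 + 42.7 + 43.6 + 42.6 + 42.6 + 43.2 + 43.0 + 43.3 + 43.2 + 42.5) / 10 = 43.0200
Moving ranges: 0.8, 0.9, 1.0, 0.0, 0.6, 0.2, 0.3, 0.1, 0.7; M̄R̄ = 4.6000 / 9 = 0.5111
LCL = X̄ − 3·M̄R̄/d₂ = 43.0200 − 3 × 0.5111 / 1.128 = 41.6607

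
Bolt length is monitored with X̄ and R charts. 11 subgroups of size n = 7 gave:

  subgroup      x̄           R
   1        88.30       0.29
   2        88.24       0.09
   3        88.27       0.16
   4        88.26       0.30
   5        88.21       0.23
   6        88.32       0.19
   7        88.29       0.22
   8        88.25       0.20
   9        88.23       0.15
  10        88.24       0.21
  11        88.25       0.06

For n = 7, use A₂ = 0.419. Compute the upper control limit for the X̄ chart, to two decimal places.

X̄̄ = (88.30 + 88.24 + 88.27 + 88.26 + 88.21 + 88.32 + 88.29 + 88.25 + 88.23 + 88.24 + 88.25) / 11 = 970.8600 / 11 = 88.2600
R̄ = (0.29 + 0.09 + 0.16 + 0.30 + 0.23 + 0.19 + 0.22 + 0.20 + 0.15 + 0.21 + 0.06) / 11 = 2.1000 / 11 = 0.1909
UCL = X̄̄ + A₂·R̄ = 88.2600 + 0.419 × 0.1909 = 88.3400

88.34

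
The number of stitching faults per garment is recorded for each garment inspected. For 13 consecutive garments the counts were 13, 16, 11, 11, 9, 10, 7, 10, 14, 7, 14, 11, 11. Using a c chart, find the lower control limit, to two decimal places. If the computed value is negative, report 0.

c̄ = (13 + 16 + 11 + 11 + 9 + 10 + 7 + 10 + 14 + 7 + 14 + 11 + 11) / 13 = 144 / 13 = 11.0769
LCL = c̄ − 3√c̄ = 11.0769 − 3 × 3.3282 = 1.0923

1.09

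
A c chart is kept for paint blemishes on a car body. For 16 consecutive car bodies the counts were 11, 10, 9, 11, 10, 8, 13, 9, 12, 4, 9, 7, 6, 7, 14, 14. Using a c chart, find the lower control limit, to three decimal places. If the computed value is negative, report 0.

c̄ = (11 + 10 + 9 + 11 + 10 + 8 + 13 + 9 + 12 + 4 + 9 + 7 + 6 + 7 + 14 + 14) / 16 = 154 / 16 = 9.6250
LCL = c̄ − 3√c̄ = 9.6250 − 3 × 3.1024 = 0.3177

0.318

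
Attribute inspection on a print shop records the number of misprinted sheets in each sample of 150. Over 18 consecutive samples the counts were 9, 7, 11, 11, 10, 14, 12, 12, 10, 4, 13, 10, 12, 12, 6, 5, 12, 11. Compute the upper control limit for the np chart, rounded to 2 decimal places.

p̄ = Σdᵢ / (k·n) = 181 / (18 × 150) = 0.06704
UCL = np̄ + 3·√(np̄(1−p̄)) = 10.0556 + 3 × √(10.0556×0.93296) = 10.0556 + 3 × 3.0629 = 19.2443

19.24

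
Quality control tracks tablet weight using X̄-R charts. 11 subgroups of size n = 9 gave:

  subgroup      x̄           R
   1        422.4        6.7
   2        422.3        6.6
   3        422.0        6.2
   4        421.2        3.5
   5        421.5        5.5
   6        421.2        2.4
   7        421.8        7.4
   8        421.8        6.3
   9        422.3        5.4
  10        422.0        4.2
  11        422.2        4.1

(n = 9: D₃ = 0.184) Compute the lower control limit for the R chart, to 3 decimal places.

0.975

R̄ = (6.7 + 6.6 + 6.2 + 3.5 + 5.5 + 2.4 + 7.4 + 6.3 + 5.4 + 4.2 + 4.1) / 11 = 58.3000 / 11 = 5.3000
LCL_R = D₃·R̄ = 0.184 × 5.3000 = 0.9752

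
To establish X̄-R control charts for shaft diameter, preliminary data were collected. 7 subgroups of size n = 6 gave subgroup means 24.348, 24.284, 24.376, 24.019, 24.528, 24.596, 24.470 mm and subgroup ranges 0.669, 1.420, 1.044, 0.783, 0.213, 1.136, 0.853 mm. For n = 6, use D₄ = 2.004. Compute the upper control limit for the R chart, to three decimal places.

R̄ = (0.669 + 1.420 + 1.044 + 0.783 + 0.213 + 1.136 + 0.853) / 7 = 6.1180 / 7 = 0.8740
UCL_R = D₄·R̄ = 2.004 × 0.8740 = 1.7515

1.751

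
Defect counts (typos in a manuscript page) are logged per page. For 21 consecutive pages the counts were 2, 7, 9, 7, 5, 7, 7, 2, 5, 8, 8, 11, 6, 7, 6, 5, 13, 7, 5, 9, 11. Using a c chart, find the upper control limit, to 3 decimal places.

14.937

c̄ = (2 + 7 + 9 + 7 + 5 + 7 + 7 + 2 + 5 + 8 + 8 + 11 + 6 + 7 + 6 + 5 + 13 + 7 + 5 + 9 + 11) / 21 = 147 / 21 = 7.0000
UCL = c̄ + 3√c̄ = 7.0000 + 3 × √7.0000 = 7.0000 + 3 × 2.6458 = 14.9373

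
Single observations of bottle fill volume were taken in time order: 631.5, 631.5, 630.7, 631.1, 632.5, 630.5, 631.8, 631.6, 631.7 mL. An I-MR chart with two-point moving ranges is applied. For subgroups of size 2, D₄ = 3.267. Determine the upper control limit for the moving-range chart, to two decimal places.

Moving ranges: 0.0, 0.8, 0.4, 1.4, 2.0, 1.3, 0.2, 0.1; M̄R̄ = 6.2000 / 8 = 0.7750
UCL_MR = D₄·M̄R̄ = 3.267 × 0.7750 = 2.5319

2.53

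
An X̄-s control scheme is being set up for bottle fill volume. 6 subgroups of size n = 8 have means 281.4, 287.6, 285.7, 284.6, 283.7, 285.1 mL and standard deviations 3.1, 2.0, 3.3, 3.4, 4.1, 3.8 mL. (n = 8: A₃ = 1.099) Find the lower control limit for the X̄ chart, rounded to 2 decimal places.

281.07

X̄̄ = (281.4 + 287.6 + 285.7 + 284.6 + 283.7 + 285.1) / 6 = 284.6833
s̄ = (3.1 + 2.0 + 3.3 + 3.4 + 4.1 + 3.8) / 6 = 3.2833
LCL = X̄̄ − A₃·s̄ = 284.6833 − 1.099 × 3.2833 = 281.0750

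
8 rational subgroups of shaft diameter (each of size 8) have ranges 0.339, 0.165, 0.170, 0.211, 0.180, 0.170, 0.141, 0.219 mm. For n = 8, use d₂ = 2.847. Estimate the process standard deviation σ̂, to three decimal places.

R̄ = (0.339 + 0.165 + 0.170 + 0.211 + 0.180 + 0.170 + 0.141 + 0.219) / 8 = 0.1994
σ̂ = R̄ / d₂ = 0.1994 / 2.847 = 0.0700

0.070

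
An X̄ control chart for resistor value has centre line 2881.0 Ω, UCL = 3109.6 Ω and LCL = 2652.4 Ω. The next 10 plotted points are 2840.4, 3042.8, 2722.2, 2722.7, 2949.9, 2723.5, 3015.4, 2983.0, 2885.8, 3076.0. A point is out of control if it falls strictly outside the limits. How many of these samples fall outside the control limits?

All 10 points lie within [2652.4, 3109.6].

0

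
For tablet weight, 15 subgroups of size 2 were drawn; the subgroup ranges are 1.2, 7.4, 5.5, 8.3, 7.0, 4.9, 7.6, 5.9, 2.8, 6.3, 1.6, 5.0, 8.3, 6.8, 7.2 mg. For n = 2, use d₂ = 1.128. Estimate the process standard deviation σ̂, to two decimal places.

R̄ = (1.2 + 7.4 + 5.5 + 8.3 + 7.0 + 4.9 + 7.6 + 5.9 + 2.8 + 6.3 + 1.6 + 5.0 + 8.3 + 6.8 + 7.2) / 15 = 5.7200
σ̂ = R̄ / d₂ = 5.7200 / 1.128 = 5.0709

5.07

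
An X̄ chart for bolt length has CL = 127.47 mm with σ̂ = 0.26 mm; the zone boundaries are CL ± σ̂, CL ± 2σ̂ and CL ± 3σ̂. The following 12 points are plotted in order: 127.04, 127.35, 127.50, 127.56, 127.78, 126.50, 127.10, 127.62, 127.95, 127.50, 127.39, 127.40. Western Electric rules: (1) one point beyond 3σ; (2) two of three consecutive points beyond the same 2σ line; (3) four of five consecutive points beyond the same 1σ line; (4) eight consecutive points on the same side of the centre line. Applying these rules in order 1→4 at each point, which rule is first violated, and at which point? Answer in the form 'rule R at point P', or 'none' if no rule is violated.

Zone of each point (C = within 1σ̂, B = 1σ̂–2σ̂, A = 2σ̂–3σ̂, * = beyond 3σ̂; sign = side of CL): 1:-B, 2:-C, 3:+C, 4:+C, 5:+B, 6:-*, 7:-B, 8:+C, 9:+B, 10:+C, 11:-C, 12:-C
Rule 1 (one point beyond the 3σ limits) is satisfied at point 6.

rule 1 at point 6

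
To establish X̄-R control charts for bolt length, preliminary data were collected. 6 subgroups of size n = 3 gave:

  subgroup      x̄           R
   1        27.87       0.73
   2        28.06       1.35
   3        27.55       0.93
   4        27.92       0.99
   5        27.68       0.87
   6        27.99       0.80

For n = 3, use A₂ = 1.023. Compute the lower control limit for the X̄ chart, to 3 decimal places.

26.878

X̄̄ = (27.87 + 28.06 + 27.55 + 27.92 + 27.68 + 27.99) / 6 = 167.0700 / 6 = 27.8450
R̄ = (0.73 + 1.35 + 0.93 + 0.99 + 0.87 + 0.80) / 6 = 5.6700 / 6 = 0.9450
LCL = X̄̄ − A₂·R̄ = 27.8450 − 1.023 × 0.9450 = 26.8783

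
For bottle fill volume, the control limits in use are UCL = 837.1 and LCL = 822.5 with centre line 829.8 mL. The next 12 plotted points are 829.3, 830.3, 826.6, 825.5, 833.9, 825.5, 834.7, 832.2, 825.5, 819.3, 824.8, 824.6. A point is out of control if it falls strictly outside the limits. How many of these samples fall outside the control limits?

1

Compare each point to [822.5, 837.1]: sample 10 = 819.3 < LCL.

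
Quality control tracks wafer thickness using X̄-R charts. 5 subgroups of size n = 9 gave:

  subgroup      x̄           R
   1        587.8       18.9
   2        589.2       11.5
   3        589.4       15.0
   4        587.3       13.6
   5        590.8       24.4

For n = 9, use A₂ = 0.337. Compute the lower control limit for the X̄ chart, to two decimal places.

583.28

X̄̄ = (587.8 + 589.2 + 589.4 + 587.3 + 590.8) / 5 = 2944.5000 / 5 = 588.9000
R̄ = (18.9 + 11.5 + 15.0 + 13.6 + 24.4) / 5 = 83.4000 / 5 = 16.6800
LCL = X̄̄ − A₂·R̄ = 588.9000 − 0.337 × 16.6800 = 583.2788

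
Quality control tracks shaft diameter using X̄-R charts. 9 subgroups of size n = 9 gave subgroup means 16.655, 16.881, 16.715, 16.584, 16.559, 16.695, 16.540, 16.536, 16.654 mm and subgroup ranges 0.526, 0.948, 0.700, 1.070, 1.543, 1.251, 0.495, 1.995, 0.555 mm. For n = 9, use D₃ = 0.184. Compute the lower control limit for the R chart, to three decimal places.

R̄ = (0.526 + 0.948 + 0.700 + 1.070 + 1.543 + 1.251 + 0.495 + 1.995 + 0.555) / 9 = 9.0830 / 9 = 1.0092
LCL_R = D₃·R̄ = 0.184 × 1.0092 = 0.1857

0.186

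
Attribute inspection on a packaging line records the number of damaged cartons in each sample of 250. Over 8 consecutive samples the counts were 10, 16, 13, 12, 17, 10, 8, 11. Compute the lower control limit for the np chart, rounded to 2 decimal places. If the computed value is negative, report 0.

1.94

p̄ = Σdᵢ / (k·n) = 97 / (8 × 250) = 0.04850
LCL = np̄ − 3·√(np̄(1−p̄)) = 12.1250 − 3 × 3.3966 = 1.9352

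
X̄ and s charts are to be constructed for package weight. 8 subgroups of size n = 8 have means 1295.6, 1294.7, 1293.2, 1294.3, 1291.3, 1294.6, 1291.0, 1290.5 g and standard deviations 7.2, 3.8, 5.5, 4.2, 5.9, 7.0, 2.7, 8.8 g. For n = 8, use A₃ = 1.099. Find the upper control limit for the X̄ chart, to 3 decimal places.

X̄̄ = (1295.6 + 1294.7 + 1293.2 + 1294.3 + 1291.3 + 1294.6 + 1291.0 + 1290.5) / 8 = 1293.1500
s̄ = (7.2 + 3.8 + 5.5 + 4.2 + 5.9 + 7.0 + 2.7 + 8.8) / 8 = 5.6375
UCL = X̄̄ + A₃·s̄ = 1293.1500 + 1.099 × 5.6375 = 1299.3456

1299.346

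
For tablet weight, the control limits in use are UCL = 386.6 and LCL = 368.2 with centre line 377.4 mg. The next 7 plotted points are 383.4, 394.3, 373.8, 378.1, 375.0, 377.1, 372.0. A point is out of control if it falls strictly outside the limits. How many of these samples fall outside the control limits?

1

Compare each point to [368.2, 386.6]: sample 2 = 394.3 > UCL.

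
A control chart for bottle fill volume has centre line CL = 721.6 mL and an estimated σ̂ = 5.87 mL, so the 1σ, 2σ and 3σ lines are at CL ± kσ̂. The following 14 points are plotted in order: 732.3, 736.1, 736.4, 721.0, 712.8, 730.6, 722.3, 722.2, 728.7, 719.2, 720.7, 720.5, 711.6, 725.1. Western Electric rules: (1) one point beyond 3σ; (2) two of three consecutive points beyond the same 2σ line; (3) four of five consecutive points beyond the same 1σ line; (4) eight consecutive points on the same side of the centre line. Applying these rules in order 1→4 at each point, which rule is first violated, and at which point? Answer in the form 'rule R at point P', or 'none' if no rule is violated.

rule 2 at point 3

Zone of each point (C = within 1σ̂, B = 1σ̂–2σ̂, A = 2σ̂–3σ̂, * = beyond 3σ̂; sign = side of CL): 1:+B, 2:+A, 3:+A, 4:-C, 5:-B, 6:+B, 7:+C, 8:+C, 9:+B, 10:-C, 11:-C, 12:-C, 13:-B, 14:+C
Rule 2 (two of three consecutive points beyond the same 2σ limit) is satisfied at point 3.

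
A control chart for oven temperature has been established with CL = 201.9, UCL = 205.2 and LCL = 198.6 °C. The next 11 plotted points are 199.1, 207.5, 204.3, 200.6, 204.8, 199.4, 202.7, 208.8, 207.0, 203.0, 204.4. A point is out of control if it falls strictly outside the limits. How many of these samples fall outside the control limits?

3

Compare each point to [198.6, 205.2]: sample 2 = 207.5 > UCL; sample 8 = 208.8 > UCL; sample 9 = 207.0 > UCL.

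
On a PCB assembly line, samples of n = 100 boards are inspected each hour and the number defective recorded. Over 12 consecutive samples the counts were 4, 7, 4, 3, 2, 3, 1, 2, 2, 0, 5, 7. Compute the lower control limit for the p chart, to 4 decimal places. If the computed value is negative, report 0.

0.0000

p̄ = Σdᵢ / (k·n) = 40 / (12 × 100) = 0.03333
LCL = p̄ − 3·√(p̄(1−p̄)/n) = 0.03333 − 3 × 0.01795 = -0.02052 → 0 (negative, so LCL = 0)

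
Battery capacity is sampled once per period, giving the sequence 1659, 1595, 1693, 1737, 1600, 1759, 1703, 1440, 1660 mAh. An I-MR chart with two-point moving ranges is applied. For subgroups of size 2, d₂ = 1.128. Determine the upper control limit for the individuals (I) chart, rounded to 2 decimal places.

1995.63

X̄ = (1659 + 1595 + 1693 + 1737 + 1600 + 1759 + 1703 + 1440 + 1660) / 9 = 1649.5556
Moving ranges: 64, 98, 44, 137, 159, 56, 263, 220; M̄R̄ = 1041.0000 / 8 = 130.1250
UCL = X̄ + 3·M̄R̄/d₂ = 1649.5556 + 3 × 130.1250 / 1.128 = 1995.6327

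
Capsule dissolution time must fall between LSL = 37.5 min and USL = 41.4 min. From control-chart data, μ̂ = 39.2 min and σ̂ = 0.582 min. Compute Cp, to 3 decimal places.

Cp = (USL − LSL) / (6σ̂) = (41.4 − 37.5) / (6 × 0.582) = 3.9000 / 3.4920 = 1.1168

1.117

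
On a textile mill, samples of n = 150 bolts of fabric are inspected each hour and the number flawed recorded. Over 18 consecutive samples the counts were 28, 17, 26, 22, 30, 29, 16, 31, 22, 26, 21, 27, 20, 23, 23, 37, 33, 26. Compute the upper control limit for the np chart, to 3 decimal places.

39.167

p̄ = Σdᵢ / (k·n) = 457 / (18 × 150) = 0.16926
UCL = np̄ + 3·√(np̄(1−p̄)) = 25.3889 + 3 × √(25.3889×0.83074) = 25.3889 + 3 × 4.5926 = 39.1666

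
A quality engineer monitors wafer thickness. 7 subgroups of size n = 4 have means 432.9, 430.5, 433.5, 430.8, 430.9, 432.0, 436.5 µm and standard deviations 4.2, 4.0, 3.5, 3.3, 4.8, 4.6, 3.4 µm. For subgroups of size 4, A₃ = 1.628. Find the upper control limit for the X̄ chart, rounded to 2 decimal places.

438.91

X̄̄ = (432.9 + 430.5 + 433.5 + 430.8 + 430.9 + 432.0 + 436.5) / 7 = 432.4429
s̄ = (4.2 + 4.0 + 3.5 + 3.3 + 4.8 + 4.6 + 3.4) / 7 = 3.9714
UCL = X̄̄ + A₃·s̄ = 432.4429 + 1.628 × 3.9714 = 438.9083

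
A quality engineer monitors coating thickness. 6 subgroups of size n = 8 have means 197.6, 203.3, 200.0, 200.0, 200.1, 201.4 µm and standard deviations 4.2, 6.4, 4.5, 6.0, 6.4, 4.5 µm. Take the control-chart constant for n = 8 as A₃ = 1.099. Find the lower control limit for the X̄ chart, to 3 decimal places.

194.539

X̄̄ = (197.6 + 203.3 + 200.0 + 200.0 + 200.1 + 201.4) / 6 = 200.4000
s̄ = (4.2 + 6.4 + 4.5 + 6.0 + 6.4 + 4.5) / 6 = 5.3333
LCL = X̄̄ − A₃·s̄ = 200.4000 − 1.099 × 5.3333 = 194.5387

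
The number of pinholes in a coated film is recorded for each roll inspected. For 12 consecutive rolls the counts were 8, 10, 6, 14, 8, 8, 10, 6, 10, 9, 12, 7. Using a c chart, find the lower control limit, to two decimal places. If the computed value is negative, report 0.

c̄ = (8 + 10 + 6 + 14 + 8 + 8 + 10 + 6 + 10 + 9 + 12 + 7) / 12 = 108 / 12 = 9.0000
LCL = c̄ − 3√c̄ = 9.0000 − 3 × 3.0000 = 0.0000

0.00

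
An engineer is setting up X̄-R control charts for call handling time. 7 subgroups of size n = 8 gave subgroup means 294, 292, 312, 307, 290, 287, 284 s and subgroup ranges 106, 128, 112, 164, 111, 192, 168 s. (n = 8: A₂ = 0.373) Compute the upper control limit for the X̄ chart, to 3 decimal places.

347.416

X̄̄ = (294 + 292 + 312 + 307 + 290 + 287 + 284) / 7 = 2066.0000 / 7 = 295.1429
R̄ = (106 + 128 + 112 + 164 + 111 + 192 + 168) / 7 = 981.0000 / 7 = 140.1429
UCL = X̄̄ + A₂·R̄ = 295.1429 + 0.373 × 140.1429 = 347.4161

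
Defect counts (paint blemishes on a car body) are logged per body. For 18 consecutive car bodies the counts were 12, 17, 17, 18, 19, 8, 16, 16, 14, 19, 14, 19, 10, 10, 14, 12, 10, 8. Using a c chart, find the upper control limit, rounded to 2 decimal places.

c̄ = (12 + 17 + 17 + 18 + 19 + 8 + 16 + 16 + 14 + 19 + 14 + 19 + 10 + 10 + 14 + 12 + 10 + 8) / 18 = 253 / 18 = 14.0556
UCL = c̄ + 3√c̄ = 14.0556 + 3 × √14.0556 = 14.0556 + 3 × 3.7491 = 25.3028

25.30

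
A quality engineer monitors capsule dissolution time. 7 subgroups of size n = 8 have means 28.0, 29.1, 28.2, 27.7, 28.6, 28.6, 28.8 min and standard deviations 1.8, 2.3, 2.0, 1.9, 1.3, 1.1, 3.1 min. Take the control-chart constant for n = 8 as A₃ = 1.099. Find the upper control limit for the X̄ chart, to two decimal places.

30.55

X̄̄ = (28.0 + 29.1 + 28.2 + 27.7 + 28.6 + 28.6 + 28.8) / 7 = 28.4286
s̄ = (1.8 + 2.3 + 2.0 + 1.9 + 1.3 + 1.1 + 3.1) / 7 = 1.9286
UCL = X̄̄ + A₃·s̄ = 28.4286 + 1.099 × 1.9286 = 30.5481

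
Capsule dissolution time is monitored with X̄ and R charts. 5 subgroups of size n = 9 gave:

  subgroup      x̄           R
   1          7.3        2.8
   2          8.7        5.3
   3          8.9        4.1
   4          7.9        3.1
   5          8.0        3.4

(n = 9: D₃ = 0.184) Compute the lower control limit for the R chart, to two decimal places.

0.69

R̄ = (2.8 + 5.3 + 4.1 + 3.1 + 3.4) / 5 = 18.7000 / 5 = 3.7400
LCL_R = D₃·R̄ = 0.184 × 3.7400 = 0.6882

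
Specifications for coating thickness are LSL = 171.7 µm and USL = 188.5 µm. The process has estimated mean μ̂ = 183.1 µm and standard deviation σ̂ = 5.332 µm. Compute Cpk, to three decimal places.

0.338

Cpu = (USL − μ̂) / (3σ̂) = (188.5 − 183.1) / (3 × 5.332) = 0.3376; Cpl = (μ̂ − LSL) / (3σ̂) = (183.1 − 171.7) / (3 × 5.332) = 0.7127; Cpk = min(Cpu, Cpl) = 0.3376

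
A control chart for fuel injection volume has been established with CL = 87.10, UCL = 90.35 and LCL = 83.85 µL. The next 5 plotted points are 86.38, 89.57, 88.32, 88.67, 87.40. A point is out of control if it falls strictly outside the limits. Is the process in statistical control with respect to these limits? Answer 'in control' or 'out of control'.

in control

All 5 points lie within [83.85, 90.35].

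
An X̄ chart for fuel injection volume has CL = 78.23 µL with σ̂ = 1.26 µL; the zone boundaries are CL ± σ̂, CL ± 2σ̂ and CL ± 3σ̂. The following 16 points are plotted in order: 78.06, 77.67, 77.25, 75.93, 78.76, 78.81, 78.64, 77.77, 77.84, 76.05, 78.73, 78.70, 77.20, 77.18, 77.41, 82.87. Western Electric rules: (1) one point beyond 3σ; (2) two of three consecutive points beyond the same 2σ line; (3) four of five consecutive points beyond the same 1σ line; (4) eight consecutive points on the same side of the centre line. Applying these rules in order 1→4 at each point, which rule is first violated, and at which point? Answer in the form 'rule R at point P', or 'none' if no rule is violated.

Zone of each point (C = within 1σ̂, B = 1σ̂–2σ̂, A = 2σ̂–3σ̂, * = beyond 3σ̂; sign = side of CL): 1:-C, 2:-C, 3:-C, 4:-B, 5:+C, 6:+C, 7:+C, 8:-C, 9:-C, 10:-B, 11:+C, 12:+C, 13:-C, 14:-C, 15:-C, 16:+*
Rule 1 (one point beyond the 3σ limits) is satisfied at point 16.

rule 1 at point 16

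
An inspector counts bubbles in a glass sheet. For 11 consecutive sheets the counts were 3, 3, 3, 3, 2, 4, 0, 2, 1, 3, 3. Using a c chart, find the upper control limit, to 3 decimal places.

7.155

c̄ = (3 + 3 + 3 + 3 + 2 + 4 + 0 + 2 + 1 + 3 + 3) / 11 = 27 / 11 = 2.4545
UCL = c̄ + 3√c̄ = 2.4545 + 3 × √2.4545 = 2.4545 + 3 × 1.5667 = 7.1546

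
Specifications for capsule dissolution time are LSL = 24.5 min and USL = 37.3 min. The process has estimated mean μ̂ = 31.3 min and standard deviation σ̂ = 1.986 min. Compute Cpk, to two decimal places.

1.01

Cpu = (USL − μ̂) / (3σ̂) = (37.3 − 31.3) / (3 × 1.986) = 1.0070; Cpl = (μ̂ − LSL) / (3σ̂) = (31.3 − 24.5) / (3 × 1.986) = 1.1413; Cpk = min(Cpu, Cpl) = 1.0070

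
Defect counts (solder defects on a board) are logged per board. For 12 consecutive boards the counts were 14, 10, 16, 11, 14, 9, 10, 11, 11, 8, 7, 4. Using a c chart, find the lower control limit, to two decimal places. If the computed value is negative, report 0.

0.73

c̄ = (14 + 10 + 16 + 11 + 14 + 9 + 10 + 11 + 11 + 8 + 7 + 4) / 12 = 125 / 12 = 10.4167
LCL = c̄ − 3√c̄ = 10.4167 − 3 × 3.2275 = 0.7342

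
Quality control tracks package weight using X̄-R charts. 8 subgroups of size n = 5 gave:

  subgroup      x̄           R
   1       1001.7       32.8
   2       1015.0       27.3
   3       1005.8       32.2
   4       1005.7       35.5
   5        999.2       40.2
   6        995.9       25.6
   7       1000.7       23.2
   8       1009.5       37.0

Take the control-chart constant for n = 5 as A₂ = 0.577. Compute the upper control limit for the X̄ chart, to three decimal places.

1022.493

X̄̄ = (1001.7 + 1015.0 + 1005.8 + 1005.7 + 999.2 + 995.9 + 1000.7 + 1009.5) / 8 = 8033.5000 / 8 = 1004.1875
R̄ = (32.8 + 27.3 + 32.2 + 35.5 + 40.2 + 25.6 + 23.2 + 37.0) / 8 = 253.8000 / 8 = 31.7250
UCL = X̄̄ + A₂·R̄ = 1004.1875 + 0.577 × 31.7250 = 1022.4928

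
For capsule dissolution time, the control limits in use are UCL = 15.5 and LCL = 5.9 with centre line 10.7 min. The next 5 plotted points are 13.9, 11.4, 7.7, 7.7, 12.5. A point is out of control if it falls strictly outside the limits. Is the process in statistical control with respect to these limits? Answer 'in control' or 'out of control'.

in control

All 5 points lie within [5.9, 15.5].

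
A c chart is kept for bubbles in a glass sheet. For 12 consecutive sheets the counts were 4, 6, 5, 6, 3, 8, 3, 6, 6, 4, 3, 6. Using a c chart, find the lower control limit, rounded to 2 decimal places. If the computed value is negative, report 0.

0.00

c̄ = (4 + 6 + 5 + 6 + 3 + 8 + 3 + 6 + 6 + 4 + 3 + 6) / 12 = 60 / 12 = 5.0000
LCL = c̄ − 3√c̄ = 5.0000 − 3 × 2.2361 = -1.7082 → 0 (cannot be negative)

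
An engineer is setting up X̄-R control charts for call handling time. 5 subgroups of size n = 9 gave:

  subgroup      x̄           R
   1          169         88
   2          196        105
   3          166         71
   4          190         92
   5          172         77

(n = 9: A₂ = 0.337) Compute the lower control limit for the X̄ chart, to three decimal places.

X̄̄ = (169 + 196 + 166 + 190 + 172) / 5 = 893.0000 / 5 = 178.6000
R̄ = (88 + 105 + 71 + 92 + 77) / 5 = 433.0000 / 5 = 86.6000
LCL = X̄̄ − A₂·R̄ = 178.6000 − 0.337 × 86.6000 = 149.4158

149.416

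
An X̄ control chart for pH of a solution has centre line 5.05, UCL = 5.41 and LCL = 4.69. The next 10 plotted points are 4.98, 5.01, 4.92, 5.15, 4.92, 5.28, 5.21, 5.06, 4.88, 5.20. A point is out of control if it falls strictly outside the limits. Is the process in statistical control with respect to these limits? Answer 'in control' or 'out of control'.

in control

All 10 points lie within [4.69, 5.41].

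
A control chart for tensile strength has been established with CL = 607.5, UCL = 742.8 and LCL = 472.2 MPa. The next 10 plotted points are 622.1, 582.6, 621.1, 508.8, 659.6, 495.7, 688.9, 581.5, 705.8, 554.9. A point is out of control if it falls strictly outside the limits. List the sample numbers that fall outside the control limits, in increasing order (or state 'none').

All 10 points lie within [472.2, 742.8].

none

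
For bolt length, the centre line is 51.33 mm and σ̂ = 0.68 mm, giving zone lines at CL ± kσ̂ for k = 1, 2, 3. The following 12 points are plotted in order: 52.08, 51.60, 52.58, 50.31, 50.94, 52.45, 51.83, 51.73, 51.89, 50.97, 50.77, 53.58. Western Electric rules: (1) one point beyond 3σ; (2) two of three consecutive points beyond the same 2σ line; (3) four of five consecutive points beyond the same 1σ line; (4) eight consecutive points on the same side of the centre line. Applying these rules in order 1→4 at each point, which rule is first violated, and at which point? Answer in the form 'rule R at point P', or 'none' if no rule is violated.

Zone of each point (C = within 1σ̂, B = 1σ̂–2σ̂, A = 2σ̂–3σ̂, * = beyond 3σ̂; sign = side of CL): 1:+B, 2:+C, 3:+B, 4:-B, 5:-C, 6:+B, 7:+C, 8:+C, 9:+C, 10:-C, 11:-C, 12:+*
Rule 1 (one point beyond the 3σ limits) is satisfied at point 12.

rule 1 at point 12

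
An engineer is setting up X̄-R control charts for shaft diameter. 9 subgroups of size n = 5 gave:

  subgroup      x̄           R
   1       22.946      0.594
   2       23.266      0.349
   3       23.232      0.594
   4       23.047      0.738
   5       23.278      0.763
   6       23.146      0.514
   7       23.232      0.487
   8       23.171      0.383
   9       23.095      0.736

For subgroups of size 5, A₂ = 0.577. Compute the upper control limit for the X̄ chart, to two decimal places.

X̄̄ = (22.946 + 23.266 + 23.232 + 23.047 + 23.278 + 23.146 + 23.232 + 23.171 + 23.095) / 9 = 208.4130 / 9 = 23.1570
R̄ = (0.594 + 0.349 + 0.594 + 0.738 + 0.763 + 0.514 + 0.487 + 0.383 + 0.736) / 9 = 5.1580 / 9 = 0.5731
UCL = X̄̄ + A₂·R̄ = 23.1570 + 0.577 × 0.5731 = 23.4877

23.49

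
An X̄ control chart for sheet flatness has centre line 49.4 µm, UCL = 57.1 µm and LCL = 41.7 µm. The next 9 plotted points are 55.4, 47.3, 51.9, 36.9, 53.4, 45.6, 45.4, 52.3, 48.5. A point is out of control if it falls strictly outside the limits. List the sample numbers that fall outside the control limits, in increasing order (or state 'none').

4

Compare each point to [41.7, 57.1]: sample 4 = 36.9 < LCL.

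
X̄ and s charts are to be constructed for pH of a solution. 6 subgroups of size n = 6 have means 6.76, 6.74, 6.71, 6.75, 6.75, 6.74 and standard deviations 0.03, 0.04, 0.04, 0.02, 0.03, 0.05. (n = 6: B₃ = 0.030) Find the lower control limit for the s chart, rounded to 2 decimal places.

s̄ = (0.03 + 0.04 + 0.04 + 0.02 + 0.03 + 0.05) / 6 = 0.0350
LCL_s = B₃·s̄ = 0.030 × 0.0350 = 0.0010

0.00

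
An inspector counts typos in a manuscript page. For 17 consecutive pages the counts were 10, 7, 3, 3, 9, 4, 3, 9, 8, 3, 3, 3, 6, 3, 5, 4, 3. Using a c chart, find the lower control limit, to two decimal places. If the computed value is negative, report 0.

c̄ = (10 + 7 + 3 + 3 + 9 + 4 + 3 + 9 + 8 + 3 + 3 + 3 + 6 + 3 + 5 + 4 + 3) / 17 = 86 / 17 = 5.0588
LCL = c̄ − 3√c̄ = 5.0588 − 3 × 2.2492 = -1.6887 → 0 (cannot be negative)

0.00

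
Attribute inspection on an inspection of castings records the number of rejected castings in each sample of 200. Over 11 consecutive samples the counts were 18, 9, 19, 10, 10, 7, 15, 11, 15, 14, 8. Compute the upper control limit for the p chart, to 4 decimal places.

0.1129

p̄ = Σdᵢ / (k·n) = 136 / (11 × 200) = 0.06182
UCL = p̄ + 3·√(p̄(1−p̄)/n) = 0.06182 + 3 × √(0.06182×0.93818/200) = 0.06182 + 3 × 0.01703 = 0.11290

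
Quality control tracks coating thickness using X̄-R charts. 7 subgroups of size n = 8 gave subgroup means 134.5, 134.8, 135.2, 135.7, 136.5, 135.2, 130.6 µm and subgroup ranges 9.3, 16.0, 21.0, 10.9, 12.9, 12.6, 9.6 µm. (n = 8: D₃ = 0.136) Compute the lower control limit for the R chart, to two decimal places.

R̄ = (9.3 + 16.0 + 21.0 + 10.9 + 12.9 + 12.6 + 9.6) / 7 = 92.3000 / 7 = 13.1857
LCL_R = D₃·R̄ = 0.136 × 13.1857 = 1.7933

1.79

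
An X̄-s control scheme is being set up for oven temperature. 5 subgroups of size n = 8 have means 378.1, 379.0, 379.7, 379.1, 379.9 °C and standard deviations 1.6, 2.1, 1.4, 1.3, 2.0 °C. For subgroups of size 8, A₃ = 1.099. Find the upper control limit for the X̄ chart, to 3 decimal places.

X̄̄ = (378.1 + 379.0 + 379.7 + 379.1 + 379.9) / 5 = 379.1600
s̄ = (1.6 + 2.1 + 1.4 + 1.3 + 2.0) / 5 = 1.6800
UCL = X̄̄ + A₃·s̄ = 379.1600 + 1.099 × 1.6800 = 381.0063

381.006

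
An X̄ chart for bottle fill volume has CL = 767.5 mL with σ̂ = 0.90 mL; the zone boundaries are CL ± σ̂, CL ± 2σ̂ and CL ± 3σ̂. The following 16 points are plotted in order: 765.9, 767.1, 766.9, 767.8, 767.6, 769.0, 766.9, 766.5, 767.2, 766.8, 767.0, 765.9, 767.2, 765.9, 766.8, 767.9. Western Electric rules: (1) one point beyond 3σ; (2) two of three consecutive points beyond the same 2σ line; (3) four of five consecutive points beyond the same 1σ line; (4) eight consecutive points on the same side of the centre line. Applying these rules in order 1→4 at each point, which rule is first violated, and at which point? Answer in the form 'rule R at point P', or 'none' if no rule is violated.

rule 4 at point 14

Zone of each point (C = within 1σ̂, B = 1σ̂–2σ̂, A = 2σ̂–3σ̂, * = beyond 3σ̂; sign = side of CL): 1:-B, 2:-C, 3:-C, 4:+C, 5:+C, 6:+B, 7:-C, 8:-B, 9:-C, 10:-C, 11:-C, 12:-B, 13:-C, 14:-B, 15:-C, 16:+C
Rule 4 (eight consecutive points on the same side of the centre line) is satisfied at point 14.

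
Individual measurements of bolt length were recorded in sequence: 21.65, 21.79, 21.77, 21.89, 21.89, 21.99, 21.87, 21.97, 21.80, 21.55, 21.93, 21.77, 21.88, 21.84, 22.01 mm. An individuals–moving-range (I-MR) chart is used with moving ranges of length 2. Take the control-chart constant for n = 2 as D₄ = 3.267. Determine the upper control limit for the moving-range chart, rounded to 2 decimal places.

0.44

Moving ranges: 0.14, 0.02, 0.12, 0.00, 0.10, 0.12, 0.10, 0.17, 0.25, 0.38, 0.16, 0.11, 0.04, 0.17; M̄R̄ = 1.8800 / 14 = 0.1343
UCL_MR = D₄·M̄R̄ = 3.267 × 0.1343 = 0.4387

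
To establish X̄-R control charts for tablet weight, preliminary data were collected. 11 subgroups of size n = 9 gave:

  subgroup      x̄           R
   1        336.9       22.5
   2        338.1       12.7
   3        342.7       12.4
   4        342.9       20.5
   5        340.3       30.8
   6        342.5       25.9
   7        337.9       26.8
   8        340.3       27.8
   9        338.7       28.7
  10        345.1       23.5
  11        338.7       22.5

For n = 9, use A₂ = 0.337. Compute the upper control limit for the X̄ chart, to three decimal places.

X̄̄ = (336.9 + 338.1 + 342.7 + 342.9 + 340.3 + 342.5 + 337.9 + 340.3 + 338.7 + 345.1 + 338.7) / 11 = 3744.1000 / 11 = 340.3727
R̄ = (22.5 + 12.7 + 12.4 + 20.5 + 30.8 + 25.9 + 26.8 + 27.8 + 28.7 + 23.5 + 22.5) / 11 = 254.1000 / 11 = 23.1000
UCL = X̄̄ + A₂·R̄ = 340.3727 + 0.337 × 23.1000 = 348.1574

348.157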